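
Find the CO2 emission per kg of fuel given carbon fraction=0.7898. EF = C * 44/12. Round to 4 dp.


EF = C_frac * (M_CO2 / M_C)
EF = 0.7898 * (44/12)
EF = 0.7898 * 3.666667 = 2.8959 kg_CO2/kg_fuel


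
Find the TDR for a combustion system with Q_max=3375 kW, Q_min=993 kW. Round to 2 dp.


TDR = Q_max / Q_min
TDR = 3375 / 993 = 3.40


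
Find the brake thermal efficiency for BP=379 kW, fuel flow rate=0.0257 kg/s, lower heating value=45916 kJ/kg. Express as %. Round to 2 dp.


eta_BTE = (BP / (mf * LHV)) * 100
Denominator = 0.0257 * 45916 = 1180.0412 kW
eta_BTE = (379 / 1180.0412) * 100 = 32.12%


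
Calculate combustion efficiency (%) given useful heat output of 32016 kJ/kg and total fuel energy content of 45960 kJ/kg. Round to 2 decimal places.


Efficiency = (Q_useful / Q_fuel) * 100
Efficiency = (32016 / 45960) * 100
Efficiency = 0.6966 * 100 = 69.66%


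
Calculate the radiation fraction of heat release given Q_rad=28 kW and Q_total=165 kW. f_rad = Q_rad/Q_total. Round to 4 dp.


f_rad = Q_rad / Q_total
f_rad = 28 / 165 = 0.1697


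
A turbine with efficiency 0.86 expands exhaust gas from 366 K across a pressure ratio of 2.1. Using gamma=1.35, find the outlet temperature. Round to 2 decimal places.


T_out = T_in * (1 - eta * (1 - PR^(-(gamma-1)/gamma)))
Exponent = -(1.35-1)/1.35 = -0.25925926
PR^exp = 2.1^(-0.25925926) = 0.82501466
Factor = 1 - 0.86*(1 - 0.82501466) = 0.84951261
T_out = 366 * 0.84951261 = 310.92 K


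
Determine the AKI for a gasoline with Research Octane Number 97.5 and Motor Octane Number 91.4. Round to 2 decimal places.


AKI = (RON + MON) / 2
AKI = (97.5 + 91.4) / 2
AKI = 188.9 / 2 = 94.45


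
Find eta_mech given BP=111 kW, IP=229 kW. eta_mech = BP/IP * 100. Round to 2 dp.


eta_mech = (BP / IP) * 100
Ratio = 111 / 229 = 0.4847
eta_mech = 0.4847 * 100 = 48.47%


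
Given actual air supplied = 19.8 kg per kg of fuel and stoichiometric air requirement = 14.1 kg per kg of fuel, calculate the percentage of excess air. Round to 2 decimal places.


Excess air = actual - stoichiometric = 19.8 - 14.1 = 5.70 kg/kg fuel
Excess air % = (excess / stoich) * 100 = (5.70 / 14.1) * 100 = 40.43%


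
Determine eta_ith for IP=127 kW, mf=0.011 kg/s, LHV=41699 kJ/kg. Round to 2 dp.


eta_ith = (IP / (mf * LHV)) * 100
Denominator = 0.011 * 41699 = 458.6890 kW
eta_ith = (127 / 458.6890) * 100 = 27.69%


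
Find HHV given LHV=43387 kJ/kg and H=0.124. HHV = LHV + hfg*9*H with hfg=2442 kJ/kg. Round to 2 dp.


HHV = LHV + hfg * 9 * H
Water addition = 2442 * 9 * 0.124 = 2725.272 kJ/kg
HHV = 43387 + 2725.272 = 46112.27 kJ/kg


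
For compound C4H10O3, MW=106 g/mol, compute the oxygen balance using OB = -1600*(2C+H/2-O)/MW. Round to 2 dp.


OB = -1600 * (2C + H/2 - O) / MW
Inner = 2*4 + 10/2 - 3 = 10.00
OB = -1600 * 10.00 / 106 = -150.94%


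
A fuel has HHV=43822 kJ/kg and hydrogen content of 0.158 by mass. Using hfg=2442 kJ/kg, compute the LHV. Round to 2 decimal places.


LHV = HHV - hfg * 9 * H
Water correction = 2442 * 9 * 0.158 = 3472.524 kJ/kg
LHV = 43822 - 3472.524 = 40349.48 kJ/kg


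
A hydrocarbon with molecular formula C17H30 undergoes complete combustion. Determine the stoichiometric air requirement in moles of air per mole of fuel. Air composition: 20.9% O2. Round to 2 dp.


Balanced combustion: C17H30 + 24.5 O2 -> 17 CO2 + 15 H2O
O2 needed = C + H/4 = 17 + 30/4 = 24.50 moles
Air moles = O2 / 0.209 = 24.50 / 0.209 = 117.22 moles air


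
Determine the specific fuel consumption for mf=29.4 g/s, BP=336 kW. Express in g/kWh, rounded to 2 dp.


SFC = (mf / BP) * 3600
Rate = 29.4 / 336 = 0.087500 g/(s*kW)
SFC = 0.087500 * 3600 = 315.00 g/kWh


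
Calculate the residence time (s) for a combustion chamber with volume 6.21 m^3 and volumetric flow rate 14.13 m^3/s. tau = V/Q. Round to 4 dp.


tau = V / Q_flow
tau = 6.21 / 14.13 = 0.4395 s


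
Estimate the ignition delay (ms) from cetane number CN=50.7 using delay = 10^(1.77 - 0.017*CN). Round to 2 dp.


delay = 10^(1.77 - 0.017*CN)
Exponent = 1.77 - 0.017*50.7 = 0.9081
delay = 10^0.9081 = 8.09 ms


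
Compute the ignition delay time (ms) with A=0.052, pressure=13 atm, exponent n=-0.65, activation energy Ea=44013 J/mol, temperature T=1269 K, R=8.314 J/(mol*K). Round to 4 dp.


tau = A * P^n * exp(Ea/(R*T))
P^n = 13^(-0.65) = 0.18877167
Ea/(R*T) = 44013/(8.314*1269) = 4.171664
exp(Ea/(R*T)) = 64.823233
tau = 0.052 * 0.18877167 * 64.823233 = 0.6363 ms


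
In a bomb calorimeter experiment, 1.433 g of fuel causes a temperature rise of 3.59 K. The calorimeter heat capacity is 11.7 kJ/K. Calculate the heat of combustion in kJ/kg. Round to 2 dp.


Hc = C_cal * delta_T / m_fuel
Q_released = 11.7 * 3.59 = 42.0030 kJ
m_fuel = 1.433 g = 1.433/1000 kg = 0.001433 kg
Hc = 42.0030 / 0.001433 = 29311.24 kJ/kg


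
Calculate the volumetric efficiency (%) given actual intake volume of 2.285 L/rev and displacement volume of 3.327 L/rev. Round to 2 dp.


eta_v = (V_actual / V_disp) * 100
Ratio = 2.285 / 3.327 = 0.6868
eta_v = 0.6868 * 100 = 68.68%


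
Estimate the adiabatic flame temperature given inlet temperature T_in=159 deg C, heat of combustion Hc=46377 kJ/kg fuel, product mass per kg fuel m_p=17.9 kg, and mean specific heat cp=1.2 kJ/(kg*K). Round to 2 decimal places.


T_ad = T_in + Hc / (m_p * cp)
Denominator = 17.9 * 1.2 = 21.4800
Temperature rise = 46377 / 21.4800 = 2159.08 K
T_ad = 159 + 2159.08 = 2318.08 deg C


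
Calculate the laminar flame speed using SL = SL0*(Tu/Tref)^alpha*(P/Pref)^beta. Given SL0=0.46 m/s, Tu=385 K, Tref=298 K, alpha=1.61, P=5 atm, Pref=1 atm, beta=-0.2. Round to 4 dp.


SL = SL0 * (Tu/Tref)^alpha * (P/Pref)^beta
T ratio = 385/298 = 1.29194631
(T ratio)^alpha = 1.29194631^1.61 = 1.510440
(P/Pref)^beta = 5^(-0.2) = 0.724780
SL = 0.46 * 1.510440 * 0.724780 = 0.5036 m/s


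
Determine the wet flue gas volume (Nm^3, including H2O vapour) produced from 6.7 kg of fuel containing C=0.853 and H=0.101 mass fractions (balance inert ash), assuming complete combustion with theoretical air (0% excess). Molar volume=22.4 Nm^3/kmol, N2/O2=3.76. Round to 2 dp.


Per kg fuel: CO2 = (C/12 kmol)*22.4 = (0.853/12)*22.4 = 1.59227 Nm^3
Per kg fuel: H2O = (H/2 kmol)*22.4 = (0.101/2)*22.4 = 1.13120 Nm^3
O2 needed per kg fuel = C/12 + H/4 = 0.853/12 + 0.101/4 = 0.09633333 kmol
Per kg fuel: N2 = O2*3.76*22.4 = 0.09633333*3.76*22.4 = 8.11358 Nm^3
Total per kg = 1.59227 + 1.13120 + 8.11358 = 10.83705 Nm^3
Total = 10.83705 * 6.7 = 72.61 Nm^3


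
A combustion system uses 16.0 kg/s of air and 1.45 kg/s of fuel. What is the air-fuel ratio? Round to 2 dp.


AFR = m_air / m_fuel
AFR = 16.0 / 1.45 = 11.03


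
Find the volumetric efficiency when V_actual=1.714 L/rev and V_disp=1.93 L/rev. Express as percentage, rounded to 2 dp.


eta_v = (V_actual / V_disp) * 100
Ratio = 1.714 / 1.93 = 0.8881
eta_v = 0.8881 * 100 = 88.81%


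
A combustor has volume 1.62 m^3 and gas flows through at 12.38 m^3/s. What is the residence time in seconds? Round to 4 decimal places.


tau = V / Q_flow
tau = 1.62 / 12.38 = 0.1309 s


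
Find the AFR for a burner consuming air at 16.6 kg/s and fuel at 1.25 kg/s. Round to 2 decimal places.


AFR = m_air / m_fuel
AFR = 16.6 / 1.25 = 13.28


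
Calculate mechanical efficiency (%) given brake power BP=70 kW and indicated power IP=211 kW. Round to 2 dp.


eta_mech = (BP / IP) * 100
Ratio = 70 / 211 = 0.3318
eta_mech = 0.3318 * 100 = 33.18%


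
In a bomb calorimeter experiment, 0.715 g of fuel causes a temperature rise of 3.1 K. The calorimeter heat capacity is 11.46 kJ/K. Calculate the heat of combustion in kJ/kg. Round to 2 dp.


Hc = C_cal * delta_T / m_fuel
Q_released = 11.46 * 3.1 = 35.5260 kJ
m_fuel = 0.715 g = 0.715/1000 kg = 0.000715 kg
Hc = 35.5260 / 0.000715 = 49686.71 kJ/kg


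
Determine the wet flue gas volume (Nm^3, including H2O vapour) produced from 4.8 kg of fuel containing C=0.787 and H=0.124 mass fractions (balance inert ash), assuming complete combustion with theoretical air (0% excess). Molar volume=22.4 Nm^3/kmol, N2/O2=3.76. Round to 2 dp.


Per kg fuel: CO2 = (C/12 kmol)*22.4 = (0.787/12)*22.4 = 1.46907 Nm^3
Per kg fuel: H2O = (H/2 kmol)*22.4 = (0.124/2)*22.4 = 1.38880 Nm^3
O2 needed per kg fuel = C/12 + H/4 = 0.787/12 + 0.124/4 = 0.09658333 kmol
Per kg fuel: N2 = O2*3.76*22.4 = 0.09658333*3.76*22.4 = 8.13463 Nm^3
Total per kg = 1.46907 + 1.38880 + 8.13463 = 10.99250 Nm^3
Total = 10.99250 * 4.8 = 52.76 Nm^3


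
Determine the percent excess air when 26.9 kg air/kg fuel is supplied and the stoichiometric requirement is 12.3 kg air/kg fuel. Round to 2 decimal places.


Excess air = actual - stoichiometric = 26.9 - 12.3 = 14.60 kg/kg fuel
Excess air % = (excess / stoich) * 100 = (14.60 / 12.3) * 100 = 118.70%


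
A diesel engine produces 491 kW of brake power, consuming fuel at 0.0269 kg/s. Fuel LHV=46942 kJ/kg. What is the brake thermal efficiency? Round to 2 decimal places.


eta_BTE = (BP / (mf * LHV)) * 100
Denominator = 0.0269 * 46942 = 1262.7398 kW
eta_BTE = (491 / 1262.7398) * 100 = 38.88%


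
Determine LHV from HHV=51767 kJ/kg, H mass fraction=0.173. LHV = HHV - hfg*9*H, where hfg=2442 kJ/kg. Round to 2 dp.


LHV = HHV - hfg * 9 * H
Water correction = 2442 * 9 * 0.173 = 3802.194 kJ/kg
LHV = 51767 - 3802.194 = 47964.81 kJ/kg


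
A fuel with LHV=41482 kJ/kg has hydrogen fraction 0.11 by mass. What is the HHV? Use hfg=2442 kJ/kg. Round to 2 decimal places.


HHV = LHV + hfg * 9 * H
Water addition = 2442 * 9 * 0.11 = 2417.580 kJ/kg
HHV = 41482 + 2417.580 = 43899.58 kJ/kg


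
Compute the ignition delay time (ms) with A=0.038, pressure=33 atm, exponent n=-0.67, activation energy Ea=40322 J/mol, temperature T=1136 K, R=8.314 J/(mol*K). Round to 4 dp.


tau = A * P^n * exp(Ea/(R*T))
P^n = 33^(-0.67) = 0.09607174
Ea/(R*T) = 40322/(8.314*1136) = 4.269271
exp(Ea/(R*T)) = 71.469509
tau = 0.038 * 0.09607174 * 71.469509 = 0.2609 ms


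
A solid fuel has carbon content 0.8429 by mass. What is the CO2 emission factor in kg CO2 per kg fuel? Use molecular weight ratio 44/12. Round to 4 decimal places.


EF = C_frac * (M_CO2 / M_C)
EF = 0.8429 * (44/12)
EF = 0.8429 * 3.666667 = 3.0906 kg_CO2/kg_fuel


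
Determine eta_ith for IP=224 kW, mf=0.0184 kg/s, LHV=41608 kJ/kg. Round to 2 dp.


eta_ith = (IP / (mf * LHV)) * 100
Denominator = 0.0184 * 41608 = 765.5872 kW
eta_ith = (224 / 765.5872) * 100 = 29.26%


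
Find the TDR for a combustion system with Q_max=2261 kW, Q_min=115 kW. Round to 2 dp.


TDR = Q_max / Q_min
TDR = 2261 / 115 = 19.66


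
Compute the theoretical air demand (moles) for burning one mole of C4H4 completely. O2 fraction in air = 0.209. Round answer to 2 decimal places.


Balanced combustion: C4H4 + 5 O2 -> 4 CO2 + 2 H2O
O2 needed = C + H/4 = 4 + 4/4 = 5.00 moles
Air moles = O2 / 0.209 = 5.00 / 0.209 = 23.92 moles air


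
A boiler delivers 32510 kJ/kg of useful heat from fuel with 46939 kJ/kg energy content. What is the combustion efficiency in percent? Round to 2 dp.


Efficiency = (Q_useful / Q_fuel) * 100
Efficiency = (32510 / 46939) * 100
Efficiency = 0.6926 * 100 = 69.26%


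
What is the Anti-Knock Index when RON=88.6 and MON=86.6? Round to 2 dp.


AKI = (RON + MON) / 2
AKI = (88.6 + 86.6) / 2
AKI = 175.2 / 2 = 87.60


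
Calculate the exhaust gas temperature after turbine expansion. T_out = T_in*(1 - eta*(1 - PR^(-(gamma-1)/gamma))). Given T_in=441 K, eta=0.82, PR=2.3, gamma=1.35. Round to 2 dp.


T_out = T_in * (1 - eta * (1 - PR^(-(gamma-1)/gamma)))
Exponent = -(1.35-1)/1.35 = -0.25925926
PR^exp = 2.3^(-0.25925926) = 0.80578413
Factor = 1 - 0.82*(1 - 0.80578413) = 0.84074299
T_out = 441 * 0.84074299 = 370.77 K


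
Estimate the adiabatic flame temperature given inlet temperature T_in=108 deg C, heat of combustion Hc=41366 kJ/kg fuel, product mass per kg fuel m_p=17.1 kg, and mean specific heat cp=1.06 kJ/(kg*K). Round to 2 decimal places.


T_ad = T_in + Hc / (m_p * cp)
Denominator = 17.1 * 1.06 = 18.1260
Temperature rise = 41366 / 18.1260 = 2282.14 K
T_ad = 108 + 2282.14 = 2390.14 deg C


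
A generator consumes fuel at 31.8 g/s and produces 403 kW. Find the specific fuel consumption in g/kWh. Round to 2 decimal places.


SFC = (mf / BP) * 3600
Rate = 31.8 / 403 = 0.078908 g/(s*kW)
SFC = 0.078908 * 3600 = 284.07 g/kWh


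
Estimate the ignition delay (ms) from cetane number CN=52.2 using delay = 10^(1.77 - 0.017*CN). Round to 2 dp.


delay = 10^(1.77 - 0.017*CN)
Exponent = 1.77 - 0.017*52.2 = 0.8826
delay = 10^0.8826 = 7.63 ms


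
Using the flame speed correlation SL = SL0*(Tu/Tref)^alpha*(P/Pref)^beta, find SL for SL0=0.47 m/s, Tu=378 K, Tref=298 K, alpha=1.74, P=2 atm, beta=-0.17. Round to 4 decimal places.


SL = SL0 * (Tu/Tref)^alpha * (P/Pref)^beta
T ratio = 378/298 = 1.26845638
(T ratio)^alpha = 1.26845638^1.74 = 1.512514
(P/Pref)^beta = 2^(-0.17) = 0.888843
SL = 0.47 * 1.512514 * 0.888843 = 0.6319 m/s


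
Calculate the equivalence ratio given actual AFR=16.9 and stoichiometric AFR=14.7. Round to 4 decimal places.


phi = AFR_stoich / AFR_actual
phi = 14.7 / 16.9 = 0.8698


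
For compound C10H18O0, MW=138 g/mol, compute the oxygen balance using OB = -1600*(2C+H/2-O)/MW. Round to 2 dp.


OB = -1600 * (2C + H/2 - O) / MW
Inner = 2*10 + 18/2 - 0 = 29.00
OB = -1600 * 29.00 / 138 = -336.23%


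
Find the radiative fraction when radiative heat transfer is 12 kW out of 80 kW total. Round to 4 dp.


f_rad = Q_rad / Q_total
f_rad = 12 / 80 = 0.1500


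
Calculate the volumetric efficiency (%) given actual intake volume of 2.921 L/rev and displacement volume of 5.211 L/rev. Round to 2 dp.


eta_v = (V_actual / V_disp) * 100
Ratio = 2.921 / 5.211 = 0.5605
eta_v = 0.5605 * 100 = 56.05%


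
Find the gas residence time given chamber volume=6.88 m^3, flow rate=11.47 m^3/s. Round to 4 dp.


tau = V / Q_flow
tau = 6.88 / 11.47 = 0.5998 s


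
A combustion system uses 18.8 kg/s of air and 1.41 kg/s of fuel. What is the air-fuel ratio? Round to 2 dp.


AFR = m_air / m_fuel
AFR = 18.8 / 1.41 = 13.33


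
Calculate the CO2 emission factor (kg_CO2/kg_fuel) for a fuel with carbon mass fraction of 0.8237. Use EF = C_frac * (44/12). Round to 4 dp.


EF = C_frac * (M_CO2 / M_C)
EF = 0.8237 * (44/12)
EF = 0.8237 * 3.666667 = 3.0202 kg_CO2/kg_fuel


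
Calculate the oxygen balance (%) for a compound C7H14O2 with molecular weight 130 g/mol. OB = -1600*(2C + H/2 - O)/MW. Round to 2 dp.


OB = -1600 * (2C + H/2 - O) / MW
Inner = 2*7 + 14/2 - 2 = 19.00
OB = -1600 * 19.00 / 130 = -233.85%


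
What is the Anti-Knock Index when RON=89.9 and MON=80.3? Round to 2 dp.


AKI = (RON + MON) / 2
AKI = (89.9 + 80.3) / 2
AKI = 170.2 / 2 = 85.10


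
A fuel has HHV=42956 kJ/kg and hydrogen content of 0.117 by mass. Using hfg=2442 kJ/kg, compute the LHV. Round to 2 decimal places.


LHV = HHV - hfg * 9 * H
Water correction = 2442 * 9 * 0.117 = 2571.426 kJ/kg
LHV = 42956 - 2571.426 = 40384.57 kJ/kg


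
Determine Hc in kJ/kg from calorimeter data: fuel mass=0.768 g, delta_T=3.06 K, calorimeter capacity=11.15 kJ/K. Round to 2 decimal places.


Hc = C_cal * delta_T / m_fuel
Q_released = 11.15 * 3.06 = 34.1190 kJ
m_fuel = 0.768 g = 0.768/1000 kg = 0.000768 kg
Hc = 34.1190 / 0.000768 = 44425.78 kJ/kg


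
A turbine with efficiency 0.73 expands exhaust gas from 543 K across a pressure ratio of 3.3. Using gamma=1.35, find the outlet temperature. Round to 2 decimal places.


T_out = T_in * (1 - eta * (1 - PR^(-(gamma-1)/gamma)))
Exponent = -(1.35-1)/1.35 = -0.25925926
PR^exp = 3.3^(-0.25925926) = 0.73378775
Factor = 1 - 0.73*(1 - 0.73378775) = 0.80566506
T_out = 543 * 0.80566506 = 437.48 K


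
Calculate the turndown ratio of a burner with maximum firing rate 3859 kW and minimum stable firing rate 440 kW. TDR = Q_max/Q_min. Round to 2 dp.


TDR = Q_max / Q_min
TDR = 3859 / 440 = 8.77


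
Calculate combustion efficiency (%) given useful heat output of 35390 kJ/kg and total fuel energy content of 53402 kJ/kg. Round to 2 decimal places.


Efficiency = (Q_useful / Q_fuel) * 100
Efficiency = (35390 / 53402) * 100
Efficiency = 0.6627 * 100 = 66.27%


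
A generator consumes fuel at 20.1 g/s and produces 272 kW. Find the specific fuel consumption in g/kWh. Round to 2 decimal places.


SFC = (mf / BP) * 3600
Rate = 20.1 / 272 = 0.073897 g/(s*kW)
SFC = 0.073897 * 3600 = 266.03 g/kWh


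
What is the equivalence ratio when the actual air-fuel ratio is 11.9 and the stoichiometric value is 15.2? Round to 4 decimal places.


phi = AFR_stoich / AFR_actual
phi = 15.2 / 11.9 = 1.2773


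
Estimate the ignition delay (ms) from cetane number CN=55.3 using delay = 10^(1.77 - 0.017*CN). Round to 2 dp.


delay = 10^(1.77 - 0.017*CN)
Exponent = 1.77 - 0.017*55.3 = 0.8299
delay = 10^0.8299 = 6.76 ms


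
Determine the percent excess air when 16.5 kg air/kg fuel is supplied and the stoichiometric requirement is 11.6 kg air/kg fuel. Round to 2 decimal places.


Excess air = actual - stoichiometric = 16.5 - 11.6 = 4.90 kg/kg fuel
Excess air % = (excess / stoich) * 100 = (4.90 / 11.6) * 100 = 42.24%


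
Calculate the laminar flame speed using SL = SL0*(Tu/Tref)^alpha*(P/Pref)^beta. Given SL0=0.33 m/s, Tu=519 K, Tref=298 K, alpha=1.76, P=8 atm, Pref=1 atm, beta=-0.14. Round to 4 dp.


SL = SL0 * (Tu/Tref)^alpha * (P/Pref)^beta
T ratio = 519/298 = 1.74161074
(T ratio)^alpha = 1.74161074^1.76 = 2.655057
(P/Pref)^beta = 8^(-0.14) = 0.747425
SL = 0.33 * 2.655057 * 0.747425 = 0.6549 m/s


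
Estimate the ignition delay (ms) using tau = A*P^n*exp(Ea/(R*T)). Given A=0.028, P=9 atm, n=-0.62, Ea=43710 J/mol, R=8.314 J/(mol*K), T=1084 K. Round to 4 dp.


tau = A * P^n * exp(Ea/(R*T))
P^n = 9^(-0.62) = 0.25607645
Ea/(R*T) = 43710/(8.314*1084) = 4.849997
exp(Ea/(R*T)) = 127.740055
tau = 0.028 * 0.25607645 * 127.740055 = 0.9159 ms


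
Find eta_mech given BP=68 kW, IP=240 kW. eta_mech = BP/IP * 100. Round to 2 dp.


eta_mech = (BP / IP) * 100
Ratio = 68 / 240 = 0.2833
eta_mech = 0.2833 * 100 = 28.33%


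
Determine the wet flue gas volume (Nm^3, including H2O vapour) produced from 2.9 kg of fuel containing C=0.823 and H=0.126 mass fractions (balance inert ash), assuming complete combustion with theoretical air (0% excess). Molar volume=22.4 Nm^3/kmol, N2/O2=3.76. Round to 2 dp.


Per kg fuel: CO2 = (C/12 kmol)*22.4 = (0.823/12)*22.4 = 1.53627 Nm^3
Per kg fuel: H2O = (H/2 kmol)*22.4 = (0.126/2)*22.4 = 1.41120 Nm^3
O2 needed per kg fuel = C/12 + H/4 = 0.823/12 + 0.126/4 = 0.10008333 kmol
Per kg fuel: N2 = O2*3.76*22.4 = 0.10008333*3.76*22.4 = 8.42942 Nm^3
Total per kg = 1.53627 + 1.41120 + 8.42942 = 11.37689 Nm^3
Total = 11.37689 * 2.9 = 32.99 Nm^3


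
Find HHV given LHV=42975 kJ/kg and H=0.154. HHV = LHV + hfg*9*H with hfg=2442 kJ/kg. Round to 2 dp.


HHV = LHV + hfg * 9 * H
Water addition = 2442 * 9 * 0.154 = 3384.612 kJ/kg
HHV = 42975 + 3384.612 = 46359.61 kJ/kg


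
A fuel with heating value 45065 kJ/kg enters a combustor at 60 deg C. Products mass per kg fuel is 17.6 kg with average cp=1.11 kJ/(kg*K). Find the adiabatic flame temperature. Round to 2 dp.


T_ad = T_in + Hc / (m_p * cp)
Denominator = 17.6 * 1.11 = 19.5360
Temperature rise = 45065 / 19.5360 = 2306.77 K
T_ad = 60 + 2306.77 = 2366.77 deg C


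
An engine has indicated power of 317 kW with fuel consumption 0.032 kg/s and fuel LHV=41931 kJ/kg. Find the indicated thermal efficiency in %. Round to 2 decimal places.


eta_ith = (IP / (mf * LHV)) * 100
Denominator = 0.032 * 41931 = 1341.7920 kW
eta_ith = (317 / 1341.7920) * 100 = 23.63%


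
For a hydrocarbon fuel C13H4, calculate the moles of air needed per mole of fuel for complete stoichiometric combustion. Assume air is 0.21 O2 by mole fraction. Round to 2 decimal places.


Balanced combustion: C13H4 + 14 O2 -> 13 CO2 + 2 H2O
O2 needed = C + H/4 = 13 + 4/4 = 14.00 moles
Air moles = O2 / 0.21 = 14.00 / 0.21 = 66.67 moles air


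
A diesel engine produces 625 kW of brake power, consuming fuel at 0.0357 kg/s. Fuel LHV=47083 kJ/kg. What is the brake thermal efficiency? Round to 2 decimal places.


eta_BTE = (BP / (mf * LHV)) * 100
Denominator = 0.0357 * 47083 = 1680.8631 kW
eta_BTE = (625 / 1680.8631) * 100 = 37.18%


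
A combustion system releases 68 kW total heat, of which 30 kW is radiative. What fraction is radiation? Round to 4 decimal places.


f_rad = Q_rad / Q_total
f_rad = 30 / 68 = 0.4412


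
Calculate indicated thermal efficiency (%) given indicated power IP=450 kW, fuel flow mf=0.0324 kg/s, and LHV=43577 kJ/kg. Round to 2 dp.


eta_ith = (IP / (mf * LHV)) * 100
Denominator = 0.0324 * 43577 = 1411.8948 kW
eta_ith = (450 / 1411.8948) * 100 = 31.87%


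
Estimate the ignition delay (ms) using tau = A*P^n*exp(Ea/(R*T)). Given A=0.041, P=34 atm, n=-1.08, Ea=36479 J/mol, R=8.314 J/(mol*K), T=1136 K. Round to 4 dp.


tau = A * P^n * exp(Ea/(R*T))
P^n = 34^(-1.08) = 0.02218211
Ea/(R*T) = 36479/(8.314*1136) = 3.862376
exp(Ea/(R*T)) = 47.578273
tau = 0.041 * 0.02218211 * 47.578273 = 0.0433 ms


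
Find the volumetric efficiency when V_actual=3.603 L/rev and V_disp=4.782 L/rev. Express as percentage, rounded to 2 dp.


eta_v = (V_actual / V_disp) * 100
Ratio = 3.603 / 4.782 = 0.7535
eta_v = 0.7535 * 100 = 75.35%


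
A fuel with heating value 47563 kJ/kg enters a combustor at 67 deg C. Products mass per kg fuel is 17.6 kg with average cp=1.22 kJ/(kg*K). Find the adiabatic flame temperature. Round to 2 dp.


T_ad = T_in + Hc / (m_p * cp)
Denominator = 17.6 * 1.22 = 21.4720
Temperature rise = 47563 / 21.4720 = 2215.12 K
T_ad = 67 + 2215.12 = 2282.12 deg C


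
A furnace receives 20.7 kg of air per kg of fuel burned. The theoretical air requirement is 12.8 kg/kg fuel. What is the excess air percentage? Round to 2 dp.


Excess air = actual - stoichiometric = 20.7 - 12.8 = 7.90 kg/kg fuel
Excess air % = (excess / stoich) * 100 = (7.90 / 12.8) * 100 = 61.72%


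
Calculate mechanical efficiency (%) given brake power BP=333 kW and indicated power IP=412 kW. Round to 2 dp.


eta_mech = (BP / IP) * 100
Ratio = 333 / 412 = 0.8083
eta_mech = 0.8083 * 100 = 80.83%


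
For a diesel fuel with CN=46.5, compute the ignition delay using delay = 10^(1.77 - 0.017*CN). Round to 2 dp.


delay = 10^(1.77 - 0.017*CN)
Exponent = 1.77 - 0.017*46.5 = 0.9795
delay = 10^0.9795 = 9.54 ms


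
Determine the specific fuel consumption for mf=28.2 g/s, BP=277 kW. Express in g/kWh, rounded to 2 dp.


SFC = (mf / BP) * 3600
Rate = 28.2 / 277 = 0.101805 g/(s*kW)
SFC = 0.101805 * 3600 = 366.50 g/kWh


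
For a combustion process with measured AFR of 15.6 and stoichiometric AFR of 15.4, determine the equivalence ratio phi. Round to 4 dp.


phi = AFR_stoich / AFR_actual
phi = 15.4 / 15.6 = 0.9872


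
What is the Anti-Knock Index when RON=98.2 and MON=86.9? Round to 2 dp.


AKI = (RON + MON) / 2
AKI = (98.2 + 86.9) / 2
AKI = 185.1 / 2 = 92.55


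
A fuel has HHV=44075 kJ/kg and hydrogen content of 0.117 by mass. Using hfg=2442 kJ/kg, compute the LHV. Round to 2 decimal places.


LHV = HHV - hfg * 9 * H
Water correction = 2442 * 9 * 0.117 = 2571.426 kJ/kg
LHV = 44075 - 2571.426 = 41503.57 kJ/kg


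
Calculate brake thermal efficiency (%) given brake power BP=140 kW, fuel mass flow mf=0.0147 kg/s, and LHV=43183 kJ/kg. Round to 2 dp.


eta_BTE = (BP / (mf * LHV)) * 100
Denominator = 0.0147 * 43183 = 634.7901 kW
eta_BTE = (140 / 634.7901) * 100 = 22.05%


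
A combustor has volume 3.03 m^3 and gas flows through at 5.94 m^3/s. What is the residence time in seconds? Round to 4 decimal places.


tau = V / Q_flow
tau = 3.03 / 5.94 = 0.5101 s


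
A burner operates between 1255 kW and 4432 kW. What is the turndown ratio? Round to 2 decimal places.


TDR = Q_max / Q_min
TDR = 4432 / 1255 = 3.53


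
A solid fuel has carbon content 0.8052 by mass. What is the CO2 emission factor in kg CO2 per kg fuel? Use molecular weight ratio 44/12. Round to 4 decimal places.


EF = C_frac * (M_CO2 / M_C)
EF = 0.8052 * (44/12)
EF = 0.8052 * 3.666667 = 2.9524 kg_CO2/kg_fuel


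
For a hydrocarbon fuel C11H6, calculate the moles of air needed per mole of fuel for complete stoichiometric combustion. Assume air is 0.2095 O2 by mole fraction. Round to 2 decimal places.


Balanced combustion: C11H6 + 12.5 O2 -> 11 CO2 + 3 H2O
O2 needed = C + H/4 = 11 + 6/4 = 12.50 moles
Air moles = O2 / 0.2095 = 12.50 / 0.2095 = 59.67 moles air


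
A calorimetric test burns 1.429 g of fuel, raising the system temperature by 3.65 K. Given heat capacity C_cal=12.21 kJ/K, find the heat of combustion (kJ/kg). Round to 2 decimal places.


Hc = C_cal * delta_T / m_fuel
Q_released = 12.21 * 3.65 = 44.5665 kJ
m_fuel = 1.429 g = 1.429/1000 kg = 0.001429 kg
Hc = 44.5665 / 0.001429 = 31187.19 kJ/kg


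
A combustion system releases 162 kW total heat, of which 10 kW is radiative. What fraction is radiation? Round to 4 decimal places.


f_rad = Q_rad / Q_total
f_rad = 10 / 162 = 0.0617


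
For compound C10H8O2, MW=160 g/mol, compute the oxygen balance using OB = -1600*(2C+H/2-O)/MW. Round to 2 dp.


OB = -1600 * (2C + H/2 - O) / MW
Inner = 2*10 + 8/2 - 2 = 22.00
OB = -1600 * 22.00 / 160 = -220.00%


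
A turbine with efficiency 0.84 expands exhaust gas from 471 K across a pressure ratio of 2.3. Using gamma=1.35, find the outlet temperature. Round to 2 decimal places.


T_out = T_in * (1 - eta * (1 - PR^(-(gamma-1)/gamma)))
Exponent = -(1.35-1)/1.35 = -0.25925926
PR^exp = 2.3^(-0.25925926) = 0.80578413
Factor = 1 - 0.84*(1 - 0.80578413) = 0.83685867
T_out = 471 * 0.83685867 = 394.16 K


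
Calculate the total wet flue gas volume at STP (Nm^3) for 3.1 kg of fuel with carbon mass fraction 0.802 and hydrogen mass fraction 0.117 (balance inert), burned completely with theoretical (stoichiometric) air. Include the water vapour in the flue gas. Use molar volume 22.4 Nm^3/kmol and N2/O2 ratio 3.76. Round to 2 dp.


Per kg fuel: CO2 = (C/12 kmol)*22.4 = (0.802/12)*22.4 = 1.49707 Nm^3
Per kg fuel: H2O = (H/2 kmol)*22.4 = (0.117/2)*22.4 = 1.31040 Nm^3
O2 needed per kg fuel = C/12 + H/4 = 0.802/12 + 0.117/4 = 0.09608333 kmol
Per kg fuel: N2 = O2*3.76*22.4 = 0.09608333*3.76*22.4 = 8.09252 Nm^3
Total per kg = 1.49707 + 1.31040 + 8.09252 = 10.89999 Nm^3
Total = 10.89999 * 3.1 = 33.79 Nm^3


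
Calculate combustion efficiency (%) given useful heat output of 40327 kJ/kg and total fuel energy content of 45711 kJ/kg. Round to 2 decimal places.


Efficiency = (Q_useful / Q_fuel) * 100
Efficiency = (40327 / 45711) * 100
Efficiency = 0.8822 * 100 = 88.22%


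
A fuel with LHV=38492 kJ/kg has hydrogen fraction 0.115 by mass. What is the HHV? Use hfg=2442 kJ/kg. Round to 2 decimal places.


HHV = LHV + hfg * 9 * H
Water addition = 2442 * 9 * 0.115 = 2527.470 kJ/kg
HHV = 38492 + 2527.470 = 41019.47 kJ/kg


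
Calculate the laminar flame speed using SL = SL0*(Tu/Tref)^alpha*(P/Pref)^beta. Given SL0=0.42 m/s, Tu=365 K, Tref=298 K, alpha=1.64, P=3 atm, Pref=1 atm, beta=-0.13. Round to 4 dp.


SL = SL0 * (Tu/Tref)^alpha * (P/Pref)^beta
T ratio = 365/298 = 1.22483221
(T ratio)^alpha = 1.22483221^1.64 = 1.394587
(P/Pref)^beta = 3^(-0.13) = 0.866910
SL = 0.42 * 1.394587 * 0.866910 = 0.5078 m/s


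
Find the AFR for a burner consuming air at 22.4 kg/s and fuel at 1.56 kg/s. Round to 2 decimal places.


AFR = m_air / m_fuel
AFR = 22.4 / 1.56 = 14.36


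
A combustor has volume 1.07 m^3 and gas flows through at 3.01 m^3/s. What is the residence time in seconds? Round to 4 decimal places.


tau = V / Q_flow
tau = 1.07 / 3.01 = 0.3555 s


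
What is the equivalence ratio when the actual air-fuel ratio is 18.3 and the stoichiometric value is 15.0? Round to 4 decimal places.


phi = AFR_stoich / AFR_actual
phi = 15.0 / 18.3 = 0.8197


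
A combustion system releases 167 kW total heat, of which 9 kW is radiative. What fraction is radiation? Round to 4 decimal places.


f_rad = Q_rad / Q_total
f_rad = 9 / 167 = 0.0539


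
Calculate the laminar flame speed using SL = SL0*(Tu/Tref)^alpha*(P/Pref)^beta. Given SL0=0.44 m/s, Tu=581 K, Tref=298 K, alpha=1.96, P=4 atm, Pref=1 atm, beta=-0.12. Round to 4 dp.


SL = SL0 * (Tu/Tref)^alpha * (P/Pref)^beta
T ratio = 581/298 = 1.94966443
(T ratio)^alpha = 1.94966443^1.96 = 3.701019
(P/Pref)^beta = 4^(-0.12) = 0.846745
SL = 0.44 * 3.701019 * 0.846745 = 1.3789 m/s


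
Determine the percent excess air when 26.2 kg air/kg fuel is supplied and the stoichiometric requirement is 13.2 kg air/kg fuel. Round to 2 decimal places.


Excess air = actual - stoichiometric = 26.2 - 13.2 = 13.00 kg/kg fuel
Excess air % = (excess / stoich) * 100 = (13.00 / 13.2) * 100 = 98.48%


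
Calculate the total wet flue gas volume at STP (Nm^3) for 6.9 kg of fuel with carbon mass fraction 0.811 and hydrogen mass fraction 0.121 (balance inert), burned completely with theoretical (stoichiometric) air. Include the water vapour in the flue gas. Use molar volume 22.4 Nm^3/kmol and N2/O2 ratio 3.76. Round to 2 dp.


Per kg fuel: CO2 = (C/12 kmol)*22.4 = (0.811/12)*22.4 = 1.51387 Nm^3
Per kg fuel: H2O = (H/2 kmol)*22.4 = (0.121/2)*22.4 = 1.35520 Nm^3
O2 needed per kg fuel = C/12 + H/4 = 0.811/12 + 0.121/4 = 0.09783333 kmol
Per kg fuel: N2 = O2*3.76*22.4 = 0.09783333*3.76*22.4 = 8.23991 Nm^3
Total per kg = 1.51387 + 1.35520 + 8.23991 = 11.10898 Nm^3
Total = 11.10898 * 6.9 = 76.65 Nm^3


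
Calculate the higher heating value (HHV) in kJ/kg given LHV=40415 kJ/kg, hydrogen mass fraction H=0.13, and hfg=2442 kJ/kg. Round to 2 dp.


HHV = LHV + hfg * 9 * H
Water addition = 2442 * 9 * 0.13 = 2857.140 kJ/kg
HHV = 40415 + 2857.140 = 43272.14 kJ/kg


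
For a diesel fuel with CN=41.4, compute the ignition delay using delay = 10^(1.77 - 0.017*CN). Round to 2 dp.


delay = 10^(1.77 - 0.017*CN)
Exponent = 1.77 - 0.017*41.4 = 1.0662
delay = 10^1.0662 = 11.65 ms


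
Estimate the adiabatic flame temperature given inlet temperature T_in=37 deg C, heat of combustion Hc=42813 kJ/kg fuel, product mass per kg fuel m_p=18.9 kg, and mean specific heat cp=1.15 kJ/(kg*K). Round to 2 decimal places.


T_ad = T_in + Hc / (m_p * cp)
Denominator = 18.9 * 1.15 = 21.7350
Temperature rise = 42813 / 21.7350 = 1969.77 K
T_ad = 37 + 1969.77 = 2006.77 deg C


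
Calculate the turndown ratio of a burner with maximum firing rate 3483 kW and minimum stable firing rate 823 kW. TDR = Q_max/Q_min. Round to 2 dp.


TDR = Q_max / Q_min
TDR = 3483 / 823 = 4.23


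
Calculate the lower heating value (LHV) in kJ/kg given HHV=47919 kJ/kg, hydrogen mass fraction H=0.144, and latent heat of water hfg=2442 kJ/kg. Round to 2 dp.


LHV = HHV - hfg * 9 * H
Water correction = 2442 * 9 * 0.144 = 3164.832 kJ/kg
LHV = 47919 - 3164.832 = 44754.17 kJ/kg


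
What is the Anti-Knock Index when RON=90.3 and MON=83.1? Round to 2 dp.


AKI = (RON + MON) / 2
AKI = (90.3 + 83.1) / 2
AKI = 173.4 / 2 = 86.70


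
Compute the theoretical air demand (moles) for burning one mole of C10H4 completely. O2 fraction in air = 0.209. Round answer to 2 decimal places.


Balanced combustion: C10H4 + 11 O2 -> 10 CO2 + 2 H2O
O2 needed = C + H/4 = 10 + 4/4 = 11.00 moles
Air moles = O2 / 0.209 = 11.00 / 0.209 = 52.63 moles air


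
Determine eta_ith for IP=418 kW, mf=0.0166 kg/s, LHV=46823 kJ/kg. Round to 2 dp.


eta_ith = (IP / (mf * LHV)) * 100
Denominator = 0.0166 * 46823 = 777.2618 kW
eta_ith = (418 / 777.2618) * 100 = 53.78%


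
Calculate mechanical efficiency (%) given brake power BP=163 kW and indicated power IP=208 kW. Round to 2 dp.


eta_mech = (BP / IP) * 100
Ratio = 163 / 208 = 0.7837
eta_mech = 0.7837 * 100 = 78.37%


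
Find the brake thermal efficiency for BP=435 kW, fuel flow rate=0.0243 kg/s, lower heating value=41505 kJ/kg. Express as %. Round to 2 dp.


eta_BTE = (BP / (mf * LHV)) * 100
Denominator = 0.0243 * 41505 = 1008.5715 kW
eta_BTE = (435 / 1008.5715) * 100 = 43.13%


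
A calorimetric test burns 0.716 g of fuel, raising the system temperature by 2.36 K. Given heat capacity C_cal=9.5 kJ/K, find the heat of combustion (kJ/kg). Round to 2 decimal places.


Hc = C_cal * delta_T / m_fuel
Q_released = 9.5 * 2.36 = 22.4200 kJ
m_fuel = 0.716 g = 0.716/1000 kg = 0.000716 kg
Hc = 22.4200 / 0.000716 = 31312.85 kJ/kg


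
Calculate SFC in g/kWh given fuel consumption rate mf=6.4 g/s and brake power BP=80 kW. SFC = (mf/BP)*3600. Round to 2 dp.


SFC = (mf / BP) * 3600
Rate = 6.4 / 80 = 0.080000 g/(s*kW)
SFC = 0.080000 * 3600 = 288.00 g/kWh


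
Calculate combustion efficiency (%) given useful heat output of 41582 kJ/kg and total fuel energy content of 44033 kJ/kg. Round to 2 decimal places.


Efficiency = (Q_useful / Q_fuel) * 100
Efficiency = (41582 / 44033) * 100
Efficiency = 0.9443 * 100 = 94.43%


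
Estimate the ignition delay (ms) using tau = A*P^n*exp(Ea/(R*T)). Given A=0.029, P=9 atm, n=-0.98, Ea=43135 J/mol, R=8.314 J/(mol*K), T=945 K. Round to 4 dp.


tau = A * P^n * exp(Ea/(R*T))
P^n = 9^(-0.98) = 0.11610271
Ea/(R*T) = 43135/(8.314*945) = 5.490198
exp(Ea/(R*T)) = 242.305076
tau = 0.029 * 0.11610271 * 242.305076 = 0.8158 ms


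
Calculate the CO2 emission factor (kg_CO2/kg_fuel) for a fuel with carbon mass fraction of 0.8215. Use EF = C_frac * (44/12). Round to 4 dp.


EF = C_frac * (M_CO2 / M_C)
EF = 0.8215 * (44/12)
EF = 0.8215 * 3.666667 = 3.0122 kg_CO2/kg_fuel


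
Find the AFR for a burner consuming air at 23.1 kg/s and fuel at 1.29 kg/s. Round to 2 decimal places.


AFR = m_air / m_fuel
AFR = 23.1 / 1.29 = 17.91


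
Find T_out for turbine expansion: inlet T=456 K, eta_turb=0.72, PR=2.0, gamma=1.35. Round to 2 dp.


T_out = T_in * (1 - eta * (1 - PR^(-(gamma-1)/gamma)))
Exponent = -(1.35-1)/1.35 = -0.25925926
PR^exp = 2.0^(-0.25925926) = 0.83551680
Factor = 1 - 0.72*(1 - 0.83551680) = 0.88157210
T_out = 456 * 0.88157210 = 402.00 K


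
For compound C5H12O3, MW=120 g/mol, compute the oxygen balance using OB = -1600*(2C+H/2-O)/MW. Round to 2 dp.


OB = -1600 * (2C + H/2 - O) / MW
Inner = 2*5 + 12/2 - 3 = 13.00
OB = -1600 * 13.00 / 120 = -173.33%


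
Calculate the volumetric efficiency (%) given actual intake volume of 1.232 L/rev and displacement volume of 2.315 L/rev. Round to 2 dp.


eta_v = (V_actual / V_disp) * 100
Ratio = 1.232 / 2.315 = 0.5322
eta_v = 0.5322 * 100 = 53.22%


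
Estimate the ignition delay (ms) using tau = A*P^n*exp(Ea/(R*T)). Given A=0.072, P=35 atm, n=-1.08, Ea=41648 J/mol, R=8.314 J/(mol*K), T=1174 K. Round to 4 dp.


tau = A * P^n * exp(Ea/(R*T))
P^n = 35^(-1.08) = 0.02149842
Ea/(R*T) = 41648/(8.314*1174) = 4.266935
exp(Ea/(R*T)) = 71.302762
tau = 0.072 * 0.02149842 * 71.302762 = 0.1104 ms


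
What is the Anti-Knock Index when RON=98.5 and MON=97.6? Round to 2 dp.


AKI = (RON + MON) / 2
AKI = (98.5 + 97.6) / 2
AKI = 196.1 / 2 = 98.05


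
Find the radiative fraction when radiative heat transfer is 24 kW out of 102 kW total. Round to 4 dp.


f_rad = Q_rad / Q_total
f_rad = 24 / 102 = 0.2353


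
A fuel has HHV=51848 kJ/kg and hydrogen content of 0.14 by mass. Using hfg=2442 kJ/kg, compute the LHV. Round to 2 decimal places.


LHV = HHV - hfg * 9 * H
Water correction = 2442 * 9 * 0.14 = 3076.920 kJ/kg
LHV = 51848 - 3076.920 = 48771.08 kJ/kg


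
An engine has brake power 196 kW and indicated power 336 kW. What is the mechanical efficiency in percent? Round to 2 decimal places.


eta_mech = (BP / IP) * 100
Ratio = 196 / 336 = 0.5833
eta_mech = 0.5833 * 100 = 58.33%


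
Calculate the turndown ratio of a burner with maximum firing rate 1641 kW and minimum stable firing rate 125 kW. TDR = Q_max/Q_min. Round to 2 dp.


TDR = Q_max / Q_min
TDR = 1641 / 125 = 13.13


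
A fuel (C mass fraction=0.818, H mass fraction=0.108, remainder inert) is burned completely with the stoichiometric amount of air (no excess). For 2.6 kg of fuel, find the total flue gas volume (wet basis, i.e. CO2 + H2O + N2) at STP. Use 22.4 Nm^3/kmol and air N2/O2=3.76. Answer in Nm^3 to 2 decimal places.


Per kg fuel: CO2 = (C/12 kmol)*22.4 = (0.818/12)*22.4 = 1.52693 Nm^3
Per kg fuel: H2O = (H/2 kmol)*22.4 = (0.108/2)*22.4 = 1.20960 Nm^3
O2 needed per kg fuel = C/12 + H/4 = 0.818/12 + 0.108/4 = 0.09516667 kmol
Per kg fuel: N2 = O2*3.76*22.4 = 0.09516667*3.76*22.4 = 8.01532 Nm^3
Total per kg = 1.52693 + 1.20960 + 8.01532 = 10.75185 Nm^3
Total = 10.75185 * 2.6 = 27.95 Nm^3


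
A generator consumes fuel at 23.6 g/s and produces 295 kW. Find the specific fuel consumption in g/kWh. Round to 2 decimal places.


SFC = (mf / BP) * 3600
Rate = 23.6 / 295 = 0.080000 g/(s*kW)
SFC = 0.080000 * 3600 = 288.00 g/kWh


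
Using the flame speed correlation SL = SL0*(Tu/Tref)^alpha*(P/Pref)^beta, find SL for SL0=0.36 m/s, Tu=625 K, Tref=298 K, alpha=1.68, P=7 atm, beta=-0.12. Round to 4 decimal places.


SL = SL0 * (Tu/Tref)^alpha * (P/Pref)^beta
T ratio = 625/298 = 2.09731544
(T ratio)^alpha = 2.09731544^1.68 = 3.470524
(P/Pref)^beta = 7^(-0.12) = 0.791750
SL = 0.36 * 3.470524 * 0.791750 = 0.9892 m/s


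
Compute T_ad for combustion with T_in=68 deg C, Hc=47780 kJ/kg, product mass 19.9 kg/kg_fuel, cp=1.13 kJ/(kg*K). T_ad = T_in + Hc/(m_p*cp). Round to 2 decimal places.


T_ad = T_in + Hc / (m_p * cp)
Denominator = 19.9 * 1.13 = 22.4870
Temperature rise = 47780 / 22.4870 = 2124.78 K
T_ad = 68 + 2124.78 = 2192.78 deg C


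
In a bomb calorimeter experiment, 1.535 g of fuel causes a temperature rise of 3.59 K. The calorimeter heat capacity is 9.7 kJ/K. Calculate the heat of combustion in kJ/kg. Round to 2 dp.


Hc = C_cal * delta_T / m_fuel
Q_released = 9.7 * 3.59 = 34.8230 kJ
m_fuel = 1.535 g = 1.535/1000 kg = 0.001535 kg
Hc = 34.8230 / 0.001535 = 22685.99 kJ/kg


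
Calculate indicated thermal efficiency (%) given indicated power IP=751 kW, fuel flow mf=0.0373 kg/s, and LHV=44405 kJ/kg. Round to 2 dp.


eta_ith = (IP / (mf * LHV)) * 100
Denominator = 0.0373 * 44405 = 1656.3065 kW
eta_ith = (751 / 1656.3065) * 100 = 45.34%


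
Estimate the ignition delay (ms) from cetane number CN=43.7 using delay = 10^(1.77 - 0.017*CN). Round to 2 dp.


delay = 10^(1.77 - 0.017*CN)
Exponent = 1.77 - 0.017*43.7 = 1.0271
delay = 10^1.0271 = 10.64 ms


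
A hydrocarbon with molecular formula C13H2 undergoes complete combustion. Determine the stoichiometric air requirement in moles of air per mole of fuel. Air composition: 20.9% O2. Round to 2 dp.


Balanced combustion: C13H2 + 13.5 O2 -> 13 CO2 + 1 H2O
O2 needed = C + H/4 = 13 + 2/4 = 13.50 moles
Air moles = O2 / 0.209 = 13.50 / 0.209 = 64.59 moles air


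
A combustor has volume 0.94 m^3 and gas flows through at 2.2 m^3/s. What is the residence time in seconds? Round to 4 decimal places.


tau = V / Q_flow
tau = 0.94 / 2.2 = 0.4273 s


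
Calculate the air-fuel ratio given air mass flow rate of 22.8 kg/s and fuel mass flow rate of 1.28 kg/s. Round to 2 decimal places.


AFR = m_air / m_fuel
AFR = 22.8 / 1.28 = 17.81


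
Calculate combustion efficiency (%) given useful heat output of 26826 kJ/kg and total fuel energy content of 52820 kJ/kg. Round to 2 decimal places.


Efficiency = (Q_useful / Q_fuel) * 100
Efficiency = (26826 / 52820) * 100
Efficiency = 0.5079 * 100 = 50.79%


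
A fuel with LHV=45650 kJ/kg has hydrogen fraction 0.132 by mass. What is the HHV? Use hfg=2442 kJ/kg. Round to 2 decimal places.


HHV = LHV + hfg * 9 * H
Water addition = 2442 * 9 * 0.132 = 2901.096 kJ/kg
HHV = 45650 + 2901.096 = 48551.10 kJ/kg


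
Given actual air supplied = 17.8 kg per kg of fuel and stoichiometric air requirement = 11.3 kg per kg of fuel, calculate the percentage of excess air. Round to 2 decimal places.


Excess air = actual - stoichiometric = 17.8 - 11.3 = 6.50 kg/kg fuel
Excess air % = (excess / stoich) * 100 = (6.50 / 11.3) * 100 = 57.52%
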